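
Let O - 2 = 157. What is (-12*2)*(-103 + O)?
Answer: -1344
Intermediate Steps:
O = 159 (O = 2 + 157 = 159)
(-12*2)*(-103 + O) = (-12*2)*(-103 + 159) = -24*56 = -1344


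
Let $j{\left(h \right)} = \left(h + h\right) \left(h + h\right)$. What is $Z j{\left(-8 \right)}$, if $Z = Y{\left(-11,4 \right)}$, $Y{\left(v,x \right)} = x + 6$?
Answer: $2560$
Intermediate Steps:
$Y{\left(v,x \right)} = 6 + x$
$Z = 10$ ($Z = 6 + 4 = 10$)
$j{\left(h \right)} = 4 h^{2}$ ($j{\left(h \right)} = 2 h 2 h = 4 h^{2}$)
$Z j{\left(-8 \right)} = 10 \cdot 4 \left(-8\right)^{2} = 10 \cdot 4 \cdot 64 = 10 \cdot 256 = 2560$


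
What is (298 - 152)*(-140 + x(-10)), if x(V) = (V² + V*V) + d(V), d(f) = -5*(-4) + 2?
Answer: 11972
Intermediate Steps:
d(f) = 22 (d(f) = 20 + 2 = 22)
x(V) = 22 + 2*V² (x(V) = (V² + V*V) + 22 = (V² + V²) + 22 = 2*V² + 22 = 22 + 2*V²)
(298 - 152)*(-140 + x(-10)) = (298 - 152)*(-140 + (22 + 2*(-10)²)) = 146*(-140 + (22 + 2*100)) = 146*(-140 + (22 + 200)) = 146*(-140 + 222) = 146*82 = 11972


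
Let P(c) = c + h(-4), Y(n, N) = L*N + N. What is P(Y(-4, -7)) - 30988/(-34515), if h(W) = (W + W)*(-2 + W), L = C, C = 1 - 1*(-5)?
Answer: -3527/34515 ≈ -0.10219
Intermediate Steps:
C = 6 (C = 1 + 5 = 6)
L = 6
Y(n, N) = 7*N (Y(n, N) = 6*N + N = 7*N)
h(W) = 2*W*(-2 + W) (h(W) = (2*W)*(-2 + W) = 2*W*(-2 + W))
P(c) = 48 + c (P(c) = c + 2*(-4)*(-2 - 4) = c + 2*(-4)*(-6) = c + 48 = 48 + c)
P(Y(-4, -7)) - 30988/(-34515) = (48 + 7*(-7)) - 30988/(-34515) = (48 - 49) - 30988*(-1/34515) = -1 + 30988/34515 = -3527/34515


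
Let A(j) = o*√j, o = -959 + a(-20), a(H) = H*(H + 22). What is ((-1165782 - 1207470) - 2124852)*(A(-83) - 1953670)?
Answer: 8787810841680 + 4493605896*I*√83 ≈ 8.7878e+12 + 4.0939e+10*I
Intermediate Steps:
a(H) = H*(22 + H)
o = -999 (o = -959 - 20*(22 - 20) = -959 - 20*2 = -959 - 40 = -999)
A(j) = -999*√j
((-1165782 - 1207470) - 2124852)*(A(-83) - 1953670) = ((-1165782 - 1207470) - 2124852)*(-999*I*√83 - 1953670) = (-2373252 - 2124852)*(-999*I*√83 - 1953670) = -4498104*(-999*I*√83 - 1953670) = -4498104*(-1953670 - 999*I*√83) = 8787810841680 + 4493605896*I*√83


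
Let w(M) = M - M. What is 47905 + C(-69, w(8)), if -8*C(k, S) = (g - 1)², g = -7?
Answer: 47897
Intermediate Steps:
w(M) = 0
C(k, S) = -8 (C(k, S) = -(-7 - 1)²/8 = -⅛*(-8)² = -⅛*64 = -8)
47905 + C(-69, w(8)) = 47905 - 8 = 47897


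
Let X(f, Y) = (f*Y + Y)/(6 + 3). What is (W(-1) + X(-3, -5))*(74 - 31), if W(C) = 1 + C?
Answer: 430/9 ≈ 47.778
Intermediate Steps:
X(f, Y) = Y/9 + Y*f/9 (X(f, Y) = (Y*f + Y)/9 = (Y + Y*f)*(⅑) = Y/9 + Y*f/9)
(W(-1) + X(-3, -5))*(74 - 31) = ((1 - 1) + (⅑)*(-5)*(1 - 3))*(74 - 31) = (0 + (⅑)*(-5)*(-2))*43 = (0 + 10/9)*43 = (10/9)*43 = 430/9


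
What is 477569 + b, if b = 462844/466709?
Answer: 222886213265/466709 ≈ 4.7757e+5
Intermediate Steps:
b = 462844/466709 (b = 462844*(1/466709) = 462844/466709 ≈ 0.99172)
477569 + b = 477569 + 462844/466709 = 222886213265/466709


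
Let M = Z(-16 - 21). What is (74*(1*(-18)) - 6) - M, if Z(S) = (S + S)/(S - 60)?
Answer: -129860/97 ≈ -1338.8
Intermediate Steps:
Z(S) = 2*S/(-60 + S) (Z(S) = (2*S)/(-60 + S) = 2*S/(-60 + S))
M = 74/97 (M = 2*(-16 - 21)/(-60 + (-16 - 21)) = 2*(-37)/(-60 - 37) = 2*(-37)/(-97) = 2*(-37)*(-1/97) = 74/97 ≈ 0.76289)
(74*(1*(-18)) - 6) - M = (74*(1*(-18)) - 6) - 1*74/97 = (74*(-18) - 6) - 74/97 = (-1332 - 6) - 74/97 = -1338 - 74/97 = -129860/97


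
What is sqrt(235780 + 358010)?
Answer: sqrt(593790) ≈ 770.58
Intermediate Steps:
sqrt(235780 + 358010) = sqrt(593790)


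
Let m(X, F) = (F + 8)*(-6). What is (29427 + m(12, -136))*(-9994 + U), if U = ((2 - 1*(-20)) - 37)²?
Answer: -294974955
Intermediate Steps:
m(X, F) = -48 - 6*F (m(X, F) = (8 + F)*(-6) = -48 - 6*F)
U = 225 (U = ((2 + 20) - 37)² = (22 - 37)² = (-15)² = 225)
(29427 + m(12, -136))*(-9994 + U) = (29427 + (-48 - 6*(-136)))*(-9994 + 225) = (29427 + (-48 + 816))*(-9769) = (29427 + 768)*(-9769) = 30195*(-9769) = -294974955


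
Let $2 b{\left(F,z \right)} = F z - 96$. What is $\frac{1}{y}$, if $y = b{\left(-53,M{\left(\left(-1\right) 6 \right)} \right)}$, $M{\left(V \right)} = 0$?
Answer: $- \frac{1}{48} \approx -0.020833$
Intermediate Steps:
$b{\left(F,z \right)} = -48 + \frac{F z}{2}$ ($b{\left(F,z \right)} = \frac{F z - 96}{2} = \frac{-96 + F z}{2} = -48 + \frac{F z}{2}$)
$y = -48$ ($y = -48 + \frac{1}{2} \left(-53\right) 0 = -48 + 0 = -48$)
$\frac{1}{y} = \frac{1}{-48} = - \frac{1}{48}$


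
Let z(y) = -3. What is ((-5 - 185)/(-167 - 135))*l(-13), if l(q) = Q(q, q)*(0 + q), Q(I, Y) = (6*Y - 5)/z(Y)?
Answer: -102505/453 ≈ -226.28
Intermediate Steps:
Q(I, Y) = 5/3 - 2*Y (Q(I, Y) = (6*Y - 5)/(-3) = (-5 + 6*Y)*(-⅓) = 5/3 - 2*Y)
l(q) = q*(5/3 - 2*q) (l(q) = (5/3 - 2*q)*(0 + q) = (5/3 - 2*q)*q = q*(5/3 - 2*q))
((-5 - 185)/(-167 - 135))*l(-13) = ((-5 - 185)/(-167 - 135))*((⅓)*(-13)*(5 - 6*(-13))) = (-190/(-302))*((⅓)*(-13)*(5 + 78)) = (-190*(-1/302))*((⅓)*(-13)*83) = (95/151)*(-1079/3) = -102505/453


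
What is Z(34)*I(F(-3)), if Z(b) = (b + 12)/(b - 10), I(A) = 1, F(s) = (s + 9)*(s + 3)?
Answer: 23/12 ≈ 1.9167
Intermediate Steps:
F(s) = (3 + s)*(9 + s) (F(s) = (9 + s)*(3 + s) = (3 + s)*(9 + s))
Z(b) = (12 + b)/(-10 + b)
Z(34)*I(F(-3)) = ((12 + 34)/(-10 + 34))*1 = (46/24)*1 = ((1/24)*46)*1 = (23/12)*1 = 23/12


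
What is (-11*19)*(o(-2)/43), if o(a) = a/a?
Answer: -209/43 ≈ -4.8605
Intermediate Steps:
o(a) = 1
(-11*19)*(o(-2)/43) = (-11*19)*(1/43) = -209/43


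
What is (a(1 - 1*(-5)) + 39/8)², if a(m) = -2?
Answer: 529/64 ≈ 8.2656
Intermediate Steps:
(a(1 - 1*(-5)) + 39/8)² = (-2 + 39/8)² = (23/8)² = 529/64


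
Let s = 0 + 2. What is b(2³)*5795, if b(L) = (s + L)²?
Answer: 579500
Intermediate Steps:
s = 2
b(L) = (2 + L)²
b(2³)*5795 = (2 + 2³)²*5795 = (2 + 8)²*5795 = 10²*5795 = 100*5795 = 579500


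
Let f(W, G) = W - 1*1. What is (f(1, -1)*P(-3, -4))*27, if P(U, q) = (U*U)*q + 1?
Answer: 0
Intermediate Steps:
P(U, q) = 1 + q*U² (P(U, q) = U²*q + 1 = q*U² + 1 = 1 + q*U²)
f(W, G) = -1 + W (f(W, G) = W - 1 = -1 + W)
(f(1, -1)*P(-3, -4))*27 = ((-1 + 1)*(1 - 4*(-3)²))*27 = (0*(1 - 4*9))*27 = (0*(1 - 36))*27 = (0*(-35))*27 = 0*27 = 0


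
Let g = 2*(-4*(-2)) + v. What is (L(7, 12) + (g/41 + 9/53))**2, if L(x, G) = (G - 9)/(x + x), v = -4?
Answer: 423906921/925498084 ≈ 0.45803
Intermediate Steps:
L(x, G) = (-9 + G)/(2*x) (L(x, G) = (-9 + G)/((2*x)) = (-9 + G)*(1/(2*x)) = (-9 + G)/(2*x))
g = 12 (g = 2*(-4*(-2)) - 4 = 2*8 - 4 = 16 - 4 = 12)
(L(7, 12) + (g/41 + 9/53))**2 = ((1/2)*(-9 + 12)/7 + (12/41 + 9/53))**2 = ((1/2)*(1/7)*3 + (12*(1/41) + 9*(1/53)))**2 = (3/14 + (12/41 + 9/53))**2 = (3/14 + 1005/2173)**2 = (20589/30422)**2 = 423906921/925498084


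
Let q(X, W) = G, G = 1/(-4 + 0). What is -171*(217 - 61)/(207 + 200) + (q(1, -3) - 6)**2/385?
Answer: -2983087/45584 ≈ -65.442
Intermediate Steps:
G = -1/4 (G = 1/(-4) = -1/4 ≈ -0.25000)
q(X, W) = -1/4
-171*(217 - 61)/(207 + 200) + (q(1, -3) - 6)**2/385 = -171*(217 - 61)/(207 + 200) + (-1/4 - 6)**2/385 = -171/(407/156) + (-25/4)**2*(1/385) = -171/(407*(1/156)) + (625/16)*(1/385) = -171/407/156 + 125/1232 = -171*156/407 + 125/1232 = -26676/407 + 125/1232 = -2983087/45584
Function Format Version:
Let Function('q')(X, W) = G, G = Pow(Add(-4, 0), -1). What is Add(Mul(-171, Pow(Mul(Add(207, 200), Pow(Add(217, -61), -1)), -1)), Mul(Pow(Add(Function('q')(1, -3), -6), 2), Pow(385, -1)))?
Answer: Rational(-2983087, 45584) ≈ -65.442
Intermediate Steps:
G = Rational(-1, 4) (G = Pow(-4, -1) = Rational(-1, 4) ≈ -0.25000)
Function('q')(X, W) = Rational(-1, 4)
Add(Mul(-171, Pow(Mul(Add(207, 200), Pow(Add(217, -61), -1)), -1)), Mul(Pow(Add(Function('q')(1, -3), -6), 2), Pow(385, -1))) = Add(Mul(-171, Pow(Mul(Add(207, 200), Pow(Add(217, -61), -1)), -1)), Mul(Pow(Add(Rational(-1, 4), -6), 2), Pow(385, -1))) = Add(Mul(-171, Pow(Mul(407, Pow(156, -1)), -1)), Mul(Pow(Rational(-25, 4), 2), Rational(1, 385))) = Add(Mul(-171, Pow(Mul(407, Rational(1, 156)), -1)), Mul(Rational(625, 16), Rational(1, 385))) = Add(Mul(-171, Pow(Rational(407, 156), -1)), Rational(125, 1232)) = Add(Mul(-171, Rational(156, 407)), Rational(125, 1232)) = Add(Rational(-26676, 407), Rational(125, 1232)) = Rational(-2983087, 45584)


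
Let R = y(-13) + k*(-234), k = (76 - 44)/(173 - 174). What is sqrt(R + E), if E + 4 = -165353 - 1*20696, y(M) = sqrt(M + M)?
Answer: sqrt(-178565 + I*sqrt(26)) ≈ 0.006 + 422.57*I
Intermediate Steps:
y(M) = sqrt(2)*sqrt(M) (y(M) = sqrt(2*M) = sqrt(2)*sqrt(M))
E = -186053 (E = -4 + (-165353 - 1*20696) = -4 + (-165353 - 20696) = -4 - 186049 = -186053)
k = -32 (k = 32/(-1) = 32*(-1) = -32)
R = 7488 + I*sqrt(26) (R = sqrt(2)*sqrt(-13) - 32*(-234) = sqrt(2)*(I*sqrt(13)) + 7488 = I*sqrt(26) + 7488 = 7488 + I*sqrt(26) ≈ 7488.0 + 5.099*I)
sqrt(R + E) = sqrt((7488 + I*sqrt(26)) - 186053) = sqrt(-178565 + I*sqrt(26))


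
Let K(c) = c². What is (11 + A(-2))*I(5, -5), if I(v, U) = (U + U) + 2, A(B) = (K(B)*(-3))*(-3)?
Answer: -376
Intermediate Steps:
A(B) = 9*B² (A(B) = (B²*(-3))*(-3) = -3*B²*(-3) = 9*B²)
I(v, U) = 2 + 2*U (I(v, U) = 2*U + 2 = 2 + 2*U)
(11 + A(-2))*I(5, -5) = (11 + 9*(-2)²)*(2 + 2*(-5)) = (11 + 9*4)*(2 - 10) = (11 + 36)*(-8) = 47*(-8) = -376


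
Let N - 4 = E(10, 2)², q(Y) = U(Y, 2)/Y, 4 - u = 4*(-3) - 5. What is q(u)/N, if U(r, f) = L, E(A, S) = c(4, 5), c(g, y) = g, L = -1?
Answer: -1/420 ≈ -0.0023810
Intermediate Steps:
E(A, S) = 4
U(r, f) = -1
u = 21 (u = 4 - (4*(-3) - 5) = 4 - (-12 - 5) = 4 - 1*(-17) = 4 + 17 = 21)
q(Y) = -1/Y
N = 20 (N = 4 + 4² = 4 + 16 = 20)
q(u)/N = -1/21/20 = -1*1/21*(1/20) = -1/21*1/20 = -1/420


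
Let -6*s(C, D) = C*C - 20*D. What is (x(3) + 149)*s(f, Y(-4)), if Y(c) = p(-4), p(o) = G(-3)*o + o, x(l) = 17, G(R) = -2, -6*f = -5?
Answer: 236965/108 ≈ 2194.1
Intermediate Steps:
f = ⅚ (f = -⅙*(-5) = ⅚ ≈ 0.83333)
p(o) = -o (p(o) = -2*o + o = -o)
Y(c) = 4 (Y(c) = -1*(-4) = 4)
s(C, D) = -C²/6 + 10*D/3 (s(C, D) = -(C*C - 20*D)/6 = -(C² - 20*D)/6 = -C²/6 + 10*D/3)
(x(3) + 149)*s(f, Y(-4)) = (17 + 149)*(-(⅚)²/6 + (10/3)*4) = 166*(-⅙*25/36 + 40/3) = 166*(-25/216 + 40/3) = 166*(2855/216) = 236965/108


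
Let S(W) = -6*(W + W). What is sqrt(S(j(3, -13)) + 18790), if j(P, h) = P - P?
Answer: sqrt(18790) ≈ 137.08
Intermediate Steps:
j(P, h) = 0
S(W) = -12*W
sqrt(S(j(3, -13)) + 18790) = sqrt(-12*0 + 18790) = sqrt(0 + 18790) = sqrt(18790)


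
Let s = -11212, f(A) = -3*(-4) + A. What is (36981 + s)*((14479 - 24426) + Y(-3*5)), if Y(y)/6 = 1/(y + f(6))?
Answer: -256272705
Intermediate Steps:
f(A) = 12 + A
Y(y) = 6/(18 + y) (Y(y) = 6/(y + (12 + 6)) = 6/(y + 18) = 6/(18 + y))
(36981 + s)*((14479 - 24426) + Y(-3*5)) = (36981 - 11212)*((14479 - 24426) + 6/(18 - 3*5)) = 25769*(-9947 + 6/(18 - 15)) = 25769*(-9947 + 6/3) = 25769*(-9947 + 6*(⅓)) = 25769*(-9947 + 2) = 25769*(-9945) = -256272705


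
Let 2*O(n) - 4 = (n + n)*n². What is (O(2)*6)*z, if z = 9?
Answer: 540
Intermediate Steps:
O(n) = 2 + n³ (O(n) = 2 + ((n + n)*n²)/2 = 2 + ((2*n)*n²)/2 = 2 + (2*n³)/2 = 2 + n³)
(O(2)*6)*z = ((2 + 2³)*6)*9 = ((2 + 8)*6)*9 = (10*6)*9 = 60*9 = 540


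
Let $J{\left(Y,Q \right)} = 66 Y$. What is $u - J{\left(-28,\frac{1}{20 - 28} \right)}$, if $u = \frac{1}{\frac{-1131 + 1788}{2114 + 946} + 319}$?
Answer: $\frac{200569324}{108533} \approx 1848.0$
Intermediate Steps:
$u = \frac{340}{108533}$ ($u = \frac{1}{\frac{657}{3060} + 319} = \frac{1}{657 \cdot \frac{1}{3060} + 319} = \frac{1}{\frac{73}{340} + 319} = \frac{1}{\frac{108533}{340}} = \frac{340}{108533} \approx 0.0031327$)
$u - J{\left(-28,\frac{1}{20 - 28} \right)} = \frac{340}{108533} - 66 \left(-28\right) = \frac{340}{108533} - -1848 = \frac{340}{108533} + 1848 = \frac{200569324}{108533}$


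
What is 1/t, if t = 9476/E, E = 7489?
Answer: 7489/9476 ≈ 0.79031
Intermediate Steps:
t = 9476/7489 ≈ 1.2653
1/t = 1/(9476/7489) = 7489/9476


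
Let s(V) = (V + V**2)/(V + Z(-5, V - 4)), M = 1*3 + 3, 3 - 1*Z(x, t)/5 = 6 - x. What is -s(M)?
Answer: 21/17 ≈ 1.2353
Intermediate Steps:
Z(x, t) = -15 + 5*x (Z(x, t) = 15 - 5*(6 - x) = 15 + (-30 + 5*x) = -15 + 5*x)
M = 6 (M = 3 + 3 = 6)
s(V) = (V + V**2)/(-40 + V) (s(V) = (V + V**2)/(V + (-15 + 5*(-5))) = (V + V**2)/(V + (-15 - 25)) = (V + V**2)/(V - 40) = (V + V**2)/(-40 + V))
-s(M) = -6*(1 + 6)/(-40 + 6) = -6*7/(-34) = -6*(-1)*7/34 = -1*(-21/17) = 21/17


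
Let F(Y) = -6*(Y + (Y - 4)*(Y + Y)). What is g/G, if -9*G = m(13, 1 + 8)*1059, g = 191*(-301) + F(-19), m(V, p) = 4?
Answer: 187863/1412 ≈ 133.05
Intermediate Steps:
F(Y) = -6*Y - 12*Y*(-4 + Y) (F(Y) = -6*(Y + (-4 + Y)*(2*Y)) = -6*(Y + 2*Y*(-4 + Y)) = -6*Y - 12*Y*(-4 + Y))
g = -62621 (g = 191*(-301) + 6*(-19)*(7 - 2*(-19)) = -57491 + 6*(-19)*(7 + 38) = -57491 + 6*(-19)*45 = -57491 - 5130 = -62621)
G = -1412/3 (G = -4*1059/9 = -⅑*4236 = -1412/3 ≈ -470.67)
g/G = -62621/(-1412/3) = -62621*(-3/1412) = 187863/1412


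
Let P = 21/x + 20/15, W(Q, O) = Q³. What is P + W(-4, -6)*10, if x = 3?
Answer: -1895/3 ≈ -631.67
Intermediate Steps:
P = 25/3 (P = 21/3 + 20/15 = 21*(⅓) + 20*(1/15) = 7 + 4/3 = 25/3 ≈ 8.3333)
P + W(-4, -6)*10 = 25/3 + (-4)³*10 = 25/3 - 64*10 = 25/3 - 640 = -1895/3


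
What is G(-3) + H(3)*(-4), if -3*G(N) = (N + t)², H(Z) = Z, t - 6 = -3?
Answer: -12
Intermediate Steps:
t = 3 (t = 6 - 3 = 3)
G(N) = -(3 + N)²/3 (G(N) = -(N + 3)²/3 = -(3 + N)²/3)
G(-3) + H(3)*(-4) = -(3 - 3)²/3 + 3*(-4) = -⅓*0² - 12 = -⅓*0 - 12 = 0 - 12 = -12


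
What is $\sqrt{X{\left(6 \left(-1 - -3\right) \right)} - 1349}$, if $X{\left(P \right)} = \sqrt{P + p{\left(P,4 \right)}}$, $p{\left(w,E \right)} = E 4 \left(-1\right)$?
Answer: $\sqrt{-1349 + 2 i} \approx 0.0272 + 36.729 i$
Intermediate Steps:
$p{\left(w,E \right)} = - 4 E$ ($p{\left(w,E \right)} = 4 E \left(-1\right) = - 4 E$)
$X{\left(P \right)} = \sqrt{-16 + P}$ ($X{\left(P \right)} = \sqrt{P - 16} = \sqrt{-16 + P}$)
$\sqrt{X{\left(6 \left(-1 - -3\right) \right)} - 1349} = \sqrt{\sqrt{-16 + 6 \left(-1 - -3\right)} - 1349} = \sqrt{\sqrt{-16 + 6 \left(-1 + 3\right)} - 1349} = \sqrt{\sqrt{-16 + 6 \cdot 2} - 1349} = \sqrt{\sqrt{-16 + 12} - 1349} = \sqrt{\sqrt{-4} - 1349} = \sqrt{2 i - 1349} = \sqrt{-1349 + 2 i}$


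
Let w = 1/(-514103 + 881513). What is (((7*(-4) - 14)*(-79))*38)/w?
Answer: 46324522440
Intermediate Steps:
w = 1/367410 ≈ 2.7218e-6
(((7*(-4) - 14)*(-79))*38)/w = (((7*(-4) - 14)*(-79))*38)/(1/367410) = (((-28 - 14)*(-79))*38)*367410 = (-42*(-79)*38)*367410 = (3318*38)*367410 = 126084*367410 = 46324522440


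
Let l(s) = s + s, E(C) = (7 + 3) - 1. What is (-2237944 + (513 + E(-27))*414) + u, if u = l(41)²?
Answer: -2015112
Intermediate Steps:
E(C) = 9 (E(C) = 10 - 1 = 9)
l(s) = 2*s
u = 6724 (u = (2*41)² = 82² = 6724)
(-2237944 + (513 + E(-27))*414) + u = (-2237944 + (513 + 9)*414) + 6724 = (-2237944 + 522*414) + 6724 = (-2237944 + 216108) + 6724 = -2021836 + 6724 = -2015112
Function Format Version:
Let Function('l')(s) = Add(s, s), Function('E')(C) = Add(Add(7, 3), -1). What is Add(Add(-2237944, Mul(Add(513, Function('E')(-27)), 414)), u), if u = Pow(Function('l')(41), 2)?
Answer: -2015112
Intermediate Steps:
Function('E')(C) = 9 (Function('E')(C) = Add(10, -1) = 9)
Function('l')(s) = Mul(2, s)
u = 6724 (u = Pow(Mul(2, 41), 2) = Pow(82, 2) = 6724)
Add(Add(-2237944, Mul(Add(513, Function('E')(-27)), 414)), u) = Add(Add(-2237944, Mul(Add(513, 9), 414)), 6724) = Add(Add(-2237944, Mul(522, 414)), 6724) = Add(Add(-2237944, 216108), 6724) = Add(-2021836, 6724) = -2015112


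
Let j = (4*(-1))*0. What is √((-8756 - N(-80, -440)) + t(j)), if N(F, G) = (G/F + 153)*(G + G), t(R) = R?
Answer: 2*√32681 ≈ 361.56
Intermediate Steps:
j = 0 (j = -4*0 = 0)
N(F, G) = 2*G*(153 + G/F) (N(F, G) = (153 + G/F)*(2*G) = 2*G*(153 + G/F))
√((-8756 - N(-80, -440)) + t(j)) = √((-8756 - 2*(-440)*(-440 + 153*(-80))/(-80)) + 0) = √((-8756 - 2*(-440)*(-1)*(-440 - 12240)/80) + 0) = √((-8756 - 2*(-440)*(-1)*(-12680)/80) + 0) = √((-8756 - 1*(-139480)) + 0) = √((-8756 + 139480) + 0) = √(130724 + 0) = √130724 = 2*√32681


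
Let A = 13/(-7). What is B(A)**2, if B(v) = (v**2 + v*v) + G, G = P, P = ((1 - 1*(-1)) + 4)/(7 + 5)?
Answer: 525625/9604 ≈ 54.730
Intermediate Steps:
P = 1/2 (P = ((1 + 1) + 4)/12 = (2 + 4)*(1/12) = 6*(1/12) = 1/2 ≈ 0.50000)
G = 1/2 ≈ 0.50000
A = -13/7 (A = 13*(-1/7) = -13/7 ≈ -1.8571)
B(v) = 1/2 + 2*v**2 (B(v) = (v**2 + v*v) + 1/2 = (v**2 + v**2) + 1/2 = 2*v**2 + 1/2 = 1/2 + 2*v**2)
B(A)**2 = (1/2 + 2*(-13/7)**2)**2 = (1/2 + 2*(169/49))**2 = (1/2 + 338/49)**2 = (725/98)**2 = 525625/9604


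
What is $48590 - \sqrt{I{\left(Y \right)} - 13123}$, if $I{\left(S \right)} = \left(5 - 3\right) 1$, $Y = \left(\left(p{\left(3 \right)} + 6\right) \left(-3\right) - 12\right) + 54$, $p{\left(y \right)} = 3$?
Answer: $48590 - i \sqrt{13121} \approx 48590.0 - 114.55 i$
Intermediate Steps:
$Y = 15$ ($Y = \left(\left(3 + 6\right) \left(-3\right) - 12\right) + 54 = \left(9 \left(-3\right) - 12\right) + 54 = \left(-27 - 12\right) + 54 = -39 + 54 = 15$)
$I{\left(S \right)} = 2$ ($I{\left(S \right)} = 2 \cdot 1 = 2$)
$48590 - \sqrt{I{\left(Y \right)} - 13123} = 48590 - \sqrt{2 - 13123} = 48590 - \sqrt{-13121} = 48590 - i \sqrt{13121}$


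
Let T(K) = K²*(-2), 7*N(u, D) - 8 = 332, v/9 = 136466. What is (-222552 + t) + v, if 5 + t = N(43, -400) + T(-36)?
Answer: 7021655/7 ≈ 1.0031e+6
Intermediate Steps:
v = 1228194 (v = 9*136466 = 1228194)
N(u, D) = 340/7 (N(u, D) = 8/7 + (⅐)*332 = 8/7 + 332/7 = 340/7)
T(K) = -2*K²
t = -17839/7 (t = -5 + (340/7 - 2*(-36)²) = -5 + (340/7 - 2*1296) = -5 + (340/7 - 2592) = -5 - 17804/7 = -17839/7 ≈ -2548.4)
(-222552 + t) + v = (-222552 - 17839/7) + 1228194 = -1575703/7 + 1228194 = 7021655/7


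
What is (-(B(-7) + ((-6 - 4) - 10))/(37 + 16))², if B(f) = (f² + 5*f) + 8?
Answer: 4/2809 ≈ 0.0014240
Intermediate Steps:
B(f) = 8 + f² + 5*f
(-(B(-7) + ((-6 - 4) - 10))/(37 + 16))² = (-((8 + (-7)² + 5*(-7)) + ((-6 - 4) - 10))/(37 + 16))² = (-((8 + 49 - 35) + (-10 - 10))/53)² = (-(22 - 20)/53)² = (-2/53)² = 4/2809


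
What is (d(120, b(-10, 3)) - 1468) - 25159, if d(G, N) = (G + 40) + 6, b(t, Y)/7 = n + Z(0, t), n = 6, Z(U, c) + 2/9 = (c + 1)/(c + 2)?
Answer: -26461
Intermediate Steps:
Z(U, c) = -2/9 + (1 + c)/(2 + c) (Z(U, c) = -2/9 + (c + 1)/(c + 2) = -2/9 + (1 + c)/(2 + c))
b(t, Y) = 42 + 7*(5 + 7*t)/(9*(2 + t)) (b(t, Y) = 7*(6 + (5 + 7*t)/(9*(2 + t))) = 42 + 7*(5 + 7*t)/(9*(2 + t)))
d(G, N) = 46 + G (d(G, N) = (40 + G) + 6 = 46 + G)
(d(120, b(-10, 3)) - 1468) - 25159 = ((46 + 120) - 1468) - 25159 = (166 - 1468) - 25159 = -1302 - 25159 = -26461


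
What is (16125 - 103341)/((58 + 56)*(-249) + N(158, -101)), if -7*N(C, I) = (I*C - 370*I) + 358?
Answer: 10902/3937 ≈ 2.7691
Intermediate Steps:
N(C, I) = -358/7 + 370*I/7 - C*I/7 (N(C, I) = -((I*C - 370*I) + 358)/7 = -((C*I - 370*I) + 358)/7 = -((-370*I + C*I) + 358)/7 = -(358 - 370*I + C*I)/7 = -358/7 + 370*I/7 - C*I/7)
(16125 - 103341)/((58 + 56)*(-249) + N(158, -101)) = (16125 - 103341)/((58 + 56)*(-249) + (-358/7 + (370/7)*(-101) - 1/7*158*(-101))) = -87216/(114*(-249) + (-358/7 - 37370/7 + 15958/7)) = -87216/(-28386 - 3110) = -87216/(-31496) = -87216*(-1/31496) = 10902/3937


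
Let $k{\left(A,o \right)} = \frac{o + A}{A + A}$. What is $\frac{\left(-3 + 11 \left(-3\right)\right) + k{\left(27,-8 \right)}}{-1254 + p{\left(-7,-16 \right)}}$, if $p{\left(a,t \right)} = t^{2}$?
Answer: $\frac{1925}{53892} \approx 0.03572$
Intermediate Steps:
$k{\left(A,o \right)} = \frac{A + o}{2 A}$
$\frac{\left(-3 + 11 \left(-3\right)\right) + k{\left(27,-8 \right)}}{-1254 + p{\left(-7,-16 \right)}} = \frac{\left(-3 + 11 \left(-3\right)\right) + \frac{27 - 8}{2 \cdot 27}}{-1254 + \left(-16\right)^{2}} = \frac{\left(-3 - 33\right) + \frac{1}{2} \cdot \frac{1}{27} \cdot 19}{-1254 + 256} = \frac{-36 + \frac{19}{54}}{-998} = \left(- \frac{1925}{54}\right) \left(- \frac{1}{998}\right) = \frac{1925}{53892}$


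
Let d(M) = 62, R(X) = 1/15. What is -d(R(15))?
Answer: -62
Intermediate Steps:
R(X) = 1/15
-d(R(15)) = -1*62 = -62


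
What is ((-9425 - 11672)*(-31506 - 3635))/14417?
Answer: 741369677/14417 ≈ 51423.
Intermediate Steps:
((-9425 - 11672)*(-31506 - 3635))/14417 = -21097*(-35141)*(1/14417) = 741369677*(1/14417) = 741369677/14417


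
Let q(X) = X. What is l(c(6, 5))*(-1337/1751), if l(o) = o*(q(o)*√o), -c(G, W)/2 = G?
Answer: -385056*I*√3/1751 ≈ -380.89*I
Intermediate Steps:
c(G, W) = -2*G
l(o) = o^(5/2) (l(o) = o*(o*√o) = o*o^(3/2) = o^(5/2))
l(c(6, 5))*(-1337/1751) = (-2*6)^(5/2)*(-1337/1751) = (-12)^(5/2)*(-1337*1/1751) = (288*I*√3)*(-1337/1751) = -385056*I*√3/1751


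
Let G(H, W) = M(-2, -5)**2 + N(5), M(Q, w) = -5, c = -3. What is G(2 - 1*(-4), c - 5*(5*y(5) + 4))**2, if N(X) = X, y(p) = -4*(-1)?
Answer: 900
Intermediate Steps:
y(p) = 4
G(H, W) = 30 (G(H, W) = (-5)**2 + 5 = 25 + 5 = 30)
G(2 - 1*(-4), c - 5*(5*y(5) + 4))**2 = 30**2 = 900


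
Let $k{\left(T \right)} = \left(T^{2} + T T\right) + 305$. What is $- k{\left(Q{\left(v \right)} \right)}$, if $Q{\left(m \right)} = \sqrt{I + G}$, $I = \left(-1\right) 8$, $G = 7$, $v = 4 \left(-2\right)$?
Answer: $-303$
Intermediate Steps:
$v = -8$
$I = -8$
$Q{\left(m \right)} = i$ ($Q{\left(m \right)} = \sqrt{-8 + 7} = \sqrt{-1} = i$)
$k{\left(T \right)} = 305 + 2 T^{2}$ ($k{\left(T \right)} = \left(T^{2} + T^{2}\right) + 305 = 2 T^{2} + 305 = 305 + 2 T^{2}$)
$- k{\left(Q{\left(v \right)} \right)} = - (305 + 2 i^{2}) = - (305 + 2 \left(-1\right)) = - (305 - 2) = \left(-1\right) 303 = -303$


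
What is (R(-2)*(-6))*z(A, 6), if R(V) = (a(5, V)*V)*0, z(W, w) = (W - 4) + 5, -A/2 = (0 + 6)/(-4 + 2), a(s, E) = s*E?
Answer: 0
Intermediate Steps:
a(s, E) = E*s
A = 6 (A = -2*(0 + 6)/(-4 + 2) = -12/(-2) = -12*(-1)/2 = -2*(-3) = 6)
z(W, w) = 1 + W (z(W, w) = (-4 + W) + 5 = 1 + W)
R(V) = 0 (R(V) = ((V*5)*V)*0 = ((5*V)*V)*0 = (5*V²)*0 = 0)
(R(-2)*(-6))*z(A, 6) = (0*(-6))*(1 + 6) = 0*7 = 0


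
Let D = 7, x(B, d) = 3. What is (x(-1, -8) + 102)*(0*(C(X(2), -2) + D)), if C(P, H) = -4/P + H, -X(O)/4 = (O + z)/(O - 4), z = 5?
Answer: 0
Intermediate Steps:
X(O) = -4*(5 + O)/(-4 + O) (X(O) = -4*(O + 5)/(O - 4) = -4*(5 + O)/(-4 + O))
C(P, H) = H - 4/P
(x(-1, -8) + 102)*(0*(C(X(2), -2) + D)) = (3 + 102)*(0*((-2 - 4*(-4 + 2)/(4*(-5 - 1*2))) + 7)) = 105*(0*((-2 - 4*(-1/(2*(-5 - 2)))) + 7)) = 105*(0*((-2 - 4/(4*(-1/2)*(-7))) + 7)) = 105*(0*((-2 - 4/14) + 7)) = 105*(0*((-2 - 4*1/14) + 7)) = 105*(0*((-2 - 2/7) + 7)) = 105*(0*(-16/7 + 7)) = 105*(0*(33/7)) = 105*0 = 0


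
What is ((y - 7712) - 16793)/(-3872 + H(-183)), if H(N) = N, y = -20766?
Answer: 45271/4055 ≈ 11.164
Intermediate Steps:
((y - 7712) - 16793)/(-3872 + H(-183)) = ((-20766 - 7712) - 16793)/(-3872 - 183) = (-28478 - 16793)/(-4055) = -45271*(-1/4055) = 45271/4055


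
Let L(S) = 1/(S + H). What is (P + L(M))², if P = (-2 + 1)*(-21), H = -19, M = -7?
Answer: 297025/676 ≈ 439.39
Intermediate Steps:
P = 21 (P = -1*(-21) = 21)
L(S) = 1/(-19 + S) (L(S) = 1/(S - 19) = 1/(-19 + S))
(P + L(M))² = (21 + 1/(-19 - 7))² = (21 + 1/(-26))² = (21 - 1/26)² = (545/26)² = 297025/676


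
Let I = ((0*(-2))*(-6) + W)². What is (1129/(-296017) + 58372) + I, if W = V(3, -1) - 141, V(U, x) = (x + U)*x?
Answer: 23332354828/296017 ≈ 78821.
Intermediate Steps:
V(U, x) = x*(U + x) (V(U, x) = (U + x)*x = x*(U + x))
W = -143 (W = -(3 - 1) - 141 = -1*2 - 141 = -2 - 141 = -143)
I = 20449 (I = ((0*(-2))*(-6) - 143)² = (0*(-6) - 143)² = (0 - 143)² = (-143)² = 20449)
(1129/(-296017) + 58372) + I = (1129/(-296017) + 58372) + 20449 = (1129*(-1/296017) + 58372) + 20449 = (-1129/296017 + 58372) + 20449 = 17279103195/296017 + 20449 = 23332354828/296017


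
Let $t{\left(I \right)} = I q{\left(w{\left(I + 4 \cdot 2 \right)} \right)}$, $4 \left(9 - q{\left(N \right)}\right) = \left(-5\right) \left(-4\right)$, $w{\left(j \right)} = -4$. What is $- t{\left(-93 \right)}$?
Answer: $372$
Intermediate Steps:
$q{\left(N \right)} = 4$ ($q{\left(N \right)} = 9 - \frac{\left(-5\right) \left(-4\right)}{4} = 9 - 5 = 4$)
$t{\left(I \right)} = 4 I$ ($t{\left(I \right)} = I 4 = 4 I$)
$- t{\left(-93 \right)} = - 4 \left(-93\right) = \left(-1\right) \left(-372\right) = 372$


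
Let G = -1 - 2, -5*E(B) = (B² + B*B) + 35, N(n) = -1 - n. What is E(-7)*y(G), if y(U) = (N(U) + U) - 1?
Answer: 266/5 ≈ 53.200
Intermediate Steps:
E(B) = -7 - 2*B²/5 (E(B) = -((B² + B*B) + 35)/5 = -((B² + B²) + 35)/5 = -(2*B² + 35)/5 = -(35 + 2*B²)/5 = -7 - 2*B²/5)
G = -3
y(U) = -2 (y(U) = ((-1 - U) + U) - 1 = -1 - 1 = -2)
E(-7)*y(G) = (-7 - ⅖*(-7)²)*(-2) = (-7 - ⅖*49)*(-2) = (-7 - 98/5)*(-2) = -133/5*(-2) = 266/5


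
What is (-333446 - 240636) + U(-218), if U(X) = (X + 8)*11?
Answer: -576392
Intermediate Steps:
U(X) = 88 + 11*X (U(X) = (8 + X)*11 = 88 + 11*X)
(-333446 - 240636) + U(-218) = (-333446 - 240636) + (88 + 11*(-218)) = -574082 + (88 - 2398) = -574082 - 2310 = -576392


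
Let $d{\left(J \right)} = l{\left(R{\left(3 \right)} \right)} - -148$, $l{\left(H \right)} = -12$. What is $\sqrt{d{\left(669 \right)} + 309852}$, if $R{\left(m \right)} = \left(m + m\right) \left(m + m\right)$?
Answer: $2 \sqrt{77497} \approx 556.77$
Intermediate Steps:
$R{\left(m \right)} = 4 m^{2}$ ($R{\left(m \right)} = 2 m 2 m = 4 m^{2}$)
$d{\left(J \right)} = 136$ ($d{\left(J \right)} = -12 - -148 = -12 + 148 = 136$)
$\sqrt{d{\left(669 \right)} + 309852} = \sqrt{136 + 309852} = \sqrt{309988} = 2 \sqrt{77497}$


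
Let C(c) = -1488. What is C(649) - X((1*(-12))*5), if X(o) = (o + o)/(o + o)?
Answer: -1489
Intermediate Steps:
X(o) = 1 (X(o) = (2*o)/((2*o)) = (2*o)*(1/(2*o)) = 1)
C(649) - X((1*(-12))*5) = -1488 - 1*1 = -1488 - 1 = -1489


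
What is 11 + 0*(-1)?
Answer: 11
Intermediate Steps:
11 + 0*(-1) = 11 + 0 = 11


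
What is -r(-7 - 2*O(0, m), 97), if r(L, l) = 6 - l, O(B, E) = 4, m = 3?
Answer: 91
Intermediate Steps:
-r(-7 - 2*O(0, m), 97) = -(6 - 1*97) = -(6 - 97) = -1*(-91) = 91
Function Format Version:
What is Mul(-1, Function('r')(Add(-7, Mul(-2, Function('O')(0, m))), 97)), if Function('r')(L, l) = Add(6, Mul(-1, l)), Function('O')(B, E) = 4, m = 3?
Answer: 91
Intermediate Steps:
Mul(-1, Function('r')(Add(-7, Mul(-2, Function('O')(0, m))), 97)) = Mul(-1, Add(6, Mul(-1, 97))) = Mul(-1, Add(6, -97)) = Mul(-1, -91) = 91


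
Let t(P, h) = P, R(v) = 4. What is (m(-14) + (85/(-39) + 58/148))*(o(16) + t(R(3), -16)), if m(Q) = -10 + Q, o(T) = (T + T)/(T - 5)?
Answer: -2828074/15873 ≈ -178.17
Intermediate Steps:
o(T) = 2*T/(-5 + T) (o(T) = (2*T)/(-5 + T) = 2*T/(-5 + T))
(m(-14) + (85/(-39) + 58/148))*(o(16) + t(R(3), -16)) = ((-10 - 14) + (85/(-39) + 58/148))*(2*16/(-5 + 16) + 4) = (-24 + (85*(-1/39) + 58*(1/148)))*(2*16/11 + 4) = (-24 + (-85/39 + 29/74))*(2*16*(1/11) + 4) = (-24 - 5159/2886)*(32/11 + 4) = -74423/2886*76/11 = -2828074/15873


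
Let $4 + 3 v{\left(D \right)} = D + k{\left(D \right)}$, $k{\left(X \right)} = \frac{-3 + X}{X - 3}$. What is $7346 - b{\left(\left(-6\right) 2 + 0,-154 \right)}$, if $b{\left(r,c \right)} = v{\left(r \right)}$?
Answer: $7351$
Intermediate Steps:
$k{\left(X \right)} = 1$ ($k{\left(X \right)} = \frac{-3 + X}{-3 + X} = 1$)
$v{\left(D \right)} = -1 + \frac{D}{3}$ ($v{\left(D \right)} = - \frac{4}{3} + \frac{D + 1}{3} = - \frac{4}{3} + \frac{1 + D}{3} = - \frac{4}{3} + \left(\frac{1}{3} + \frac{D}{3}\right) = -1 + \frac{D}{3}$)
$b{\left(r,c \right)} = -1 + \frac{r}{3}$
$7346 - b{\left(\left(-6\right) 2 + 0,-154 \right)} = 7346 - \left(-1 + \frac{\left(-6\right) 2 + 0}{3}\right) = 7346 - \left(-1 + \frac{-12 + 0}{3}\right) = 7346 - \left(-1 + \frac{1}{3} \left(-12\right)\right) = 7346 - \left(-1 - 4\right) = 7346 - -5 = 7346 + 5 = 7351$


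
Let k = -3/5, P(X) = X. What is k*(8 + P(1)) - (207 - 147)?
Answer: -327/5 ≈ -65.400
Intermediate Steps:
k = -⅗ (k = -3*⅕ = -⅗ ≈ -0.60000)
k*(8 + P(1)) - (207 - 147) = -3*(8 + 1)/5 - (207 - 147) = -⅗*9 - 1*60 = -27/5 - 60 = -327/5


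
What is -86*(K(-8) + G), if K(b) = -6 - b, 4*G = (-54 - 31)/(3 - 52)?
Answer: -20511/98 ≈ -209.30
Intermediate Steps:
G = 85/196 (G = ((-54 - 31)/(3 - 52))/4 = (-85/(-49))/4 = (-85*(-1/49))/4 = (¼)*(85/49) = 85/196 ≈ 0.43367)
-86*(K(-8) + G) = -86*((-6 - 1*(-8)) + 85/196) = -86*((-6 + 8) + 85/196) = -86*(2 + 85/196) = -86*477/196 = -20511/98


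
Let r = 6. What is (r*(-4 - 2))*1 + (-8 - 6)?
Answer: -50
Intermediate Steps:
(r*(-4 - 2))*1 + (-8 - 6) = (6*(-4 - 2))*1 + (-8 - 6) = (6*(-6))*1 - 14 = -36*1 - 14 = -36 - 14 = -50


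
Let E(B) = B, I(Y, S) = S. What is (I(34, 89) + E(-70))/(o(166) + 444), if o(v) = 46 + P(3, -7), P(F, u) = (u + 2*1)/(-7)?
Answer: 133/3435 ≈ 0.038719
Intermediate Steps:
P(F, u) = -2/7 - u/7 (P(F, u) = (u + 2)*(-1/7) = (2 + u)*(-1/7) = -2/7 - u/7)
o(v) = 327/7 (o(v) = 46 + (-2/7 - 1/7*(-7)) = 46 + (-2/7 + 1) = 46 + 5/7 = 327/7)
(I(34, 89) + E(-70))/(o(166) + 444) = (89 - 70)/(327/7 + 444) = 19/(3435/7) = 19*(7/3435) = 133/3435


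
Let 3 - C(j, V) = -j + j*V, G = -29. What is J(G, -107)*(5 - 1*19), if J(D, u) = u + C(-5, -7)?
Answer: 2016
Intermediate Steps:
C(j, V) = 3 + j - V*j (C(j, V) = 3 - (-j + j*V) = 3 - (-j + V*j) = 3 + (j - V*j) = 3 + j - V*j)
J(D, u) = -37 + u (J(D, u) = u + (3 - 5 - 1*(-7)*(-5)) = u + (3 - 5 - 35) = u - 37 = -37 + u)
J(G, -107)*(5 - 1*19) = (-37 - 107)*(5 - 1*19) = -144*(5 - 19) = -144*(-14) = 2016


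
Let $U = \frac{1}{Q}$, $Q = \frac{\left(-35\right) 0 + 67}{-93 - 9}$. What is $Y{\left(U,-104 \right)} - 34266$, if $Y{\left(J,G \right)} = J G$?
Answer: $- \frac{2285214}{67} \approx -34108.0$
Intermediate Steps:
$Q = - \frac{67}{102}$ ($Q = \frac{0 + 67}{-102} = 67 \left(- \frac{1}{102}\right) = - \frac{67}{102} \approx -0.65686$)
$U = - \frac{102}{67}$ ($U = \frac{1}{- \frac{67}{102}} = - \frac{102}{67} \approx -1.5224$)
$Y{\left(J,G \right)} = G J$
$Y{\left(U,-104 \right)} - 34266 = \left(-104\right) \left(- \frac{102}{67}\right) - 34266 = \frac{10608}{67} - 34266 = - \frac{2285214}{67}$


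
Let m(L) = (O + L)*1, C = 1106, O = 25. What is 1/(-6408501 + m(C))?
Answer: -1/6407370 ≈ -1.5607e-7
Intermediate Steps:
m(L) = 25 + L (m(L) = (25 + L)*1 = 25 + L)
1/(-6408501 + m(C)) = 1/(-6408501 + (25 + 1106)) = 1/(-6408501 + 1131) = 1/(-6407370) = -1/6407370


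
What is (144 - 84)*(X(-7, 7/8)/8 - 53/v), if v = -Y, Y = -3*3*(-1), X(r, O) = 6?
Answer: 1195/3 ≈ 398.33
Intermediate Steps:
Y = 9 (Y = -9*(-1) = 9)
v = -9 (v = -1*9 = -9)
(144 - 84)*(X(-7, 7/8)/8 - 53/v) = (144 - 84)*(6/8 - 53/(-9)) = 60*(6*(⅛) - 53*(-⅑)) = 60*(¾ + 53/9) = 60*(239/36) = 1195/3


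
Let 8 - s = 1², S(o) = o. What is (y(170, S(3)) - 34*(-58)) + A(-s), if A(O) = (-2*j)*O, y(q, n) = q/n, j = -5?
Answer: 5876/3 ≈ 1958.7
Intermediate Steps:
s = 7 (s = 8 - 1*1² = 8 - 1*1 = 8 - 1 = 7)
A(O) = 10*O (A(O) = (-2*(-5))*O = 10*O)
(y(170, S(3)) - 34*(-58)) + A(-s) = (170/3 - 34*(-58)) + 10*(-1*7) = (170*(⅓) + 1972) + 10*(-7) = (170/3 + 1972) - 70 = 6086/3 - 70 = 5876/3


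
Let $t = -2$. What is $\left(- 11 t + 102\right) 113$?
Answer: $14012$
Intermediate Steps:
$\left(- 11 t + 102\right) 113 = \left(\left(-11\right) \left(-2\right) + 102\right) 113 = \left(22 + 102\right) 113 = 124 \cdot 113 = 14012$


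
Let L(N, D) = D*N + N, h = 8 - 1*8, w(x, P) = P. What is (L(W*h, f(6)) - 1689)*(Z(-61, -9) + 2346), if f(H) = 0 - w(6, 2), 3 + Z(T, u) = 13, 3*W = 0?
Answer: -3979284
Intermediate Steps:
W = 0 (W = (1/3)*0 = 0)
h = 0 (h = 8 - 8 = 0)
Z(T, u) = 10 (Z(T, u) = -3 + 13 = 10)
f(H) = -2 (f(H) = 0 - 1*2 = 0 - 2 = -2)
L(N, D) = N + D*N
(L(W*h, f(6)) - 1689)*(Z(-61, -9) + 2346) = ((0*0)*(1 - 2) - 1689)*(10 + 2346) = (0*(-1) - 1689)*2356 = (0 - 1689)*2356 = -1689*2356 = -3979284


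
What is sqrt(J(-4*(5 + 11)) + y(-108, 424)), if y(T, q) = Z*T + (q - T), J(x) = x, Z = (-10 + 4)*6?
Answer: 66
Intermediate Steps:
Z = -36 (Z = -6*6 = -36)
y(T, q) = q - 37*T (y(T, q) = -36*T + (q - T) = q - 37*T)
sqrt(J(-4*(5 + 11)) + y(-108, 424)) = sqrt(-4*(5 + 11) + (424 - 37*(-108))) = sqrt(-4*16 + (424 + 3996)) = sqrt(-64 + 4420) = sqrt(4356) = 66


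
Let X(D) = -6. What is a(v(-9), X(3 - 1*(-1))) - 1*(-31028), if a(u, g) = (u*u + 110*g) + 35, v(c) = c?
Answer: 30484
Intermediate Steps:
a(u, g) = 35 + u² + 110*g (a(u, g) = (u² + 110*g) + 35 = 35 + u² + 110*g)
a(v(-9), X(3 - 1*(-1))) - 1*(-31028) = (35 + (-9)² + 110*(-6)) - 1*(-31028) = (35 + 81 - 660) + 31028 = -544 + 31028 = 30484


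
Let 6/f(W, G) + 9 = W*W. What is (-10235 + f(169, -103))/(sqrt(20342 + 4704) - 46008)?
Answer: 20495281527/92128556381 + 3563777*sqrt(25046)/737028451048 ≈ 0.22323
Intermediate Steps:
f(W, G) = 6/(-9 + W**2) (f(W, G) = 6/(-9 + W*W) = 6/(-9 + W**2))
(-10235 + f(169, -103))/(sqrt(20342 + 4704) - 46008) = (-10235 + 6/(-9 + 169**2))/(sqrt(20342 + 4704) - 46008) = (-10235 + 6/(-9 + 28561))/(sqrt(25046) - 46008) = (-10235 + 6/28552)/(-46008 + sqrt(25046)) = (-10235 + 6*(1/28552))/(-46008 + sqrt(25046)) = (-10235 + 3/14276)/(-46008 + sqrt(25046)) = -146114857/(14276*(-46008 + sqrt(25046)))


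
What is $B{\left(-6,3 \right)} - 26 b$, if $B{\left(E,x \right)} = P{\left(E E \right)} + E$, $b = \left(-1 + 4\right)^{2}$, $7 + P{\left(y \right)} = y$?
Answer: $-211$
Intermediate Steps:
$P{\left(y \right)} = -7 + y$
$b = 9$ ($b = 3^{2} = 9$)
$B{\left(E,x \right)} = -7 + E + E^{2}$ ($B{\left(E,x \right)} = \left(-7 + E E\right) + E = \left(-7 + E^{2}\right) + E = -7 + E + E^{2}$)
$B{\left(-6,3 \right)} - 26 b = \left(-7 - 6 + \left(-6\right)^{2}\right) - 234 = \left(-7 - 6 + 36\right) - 234 = 23 - 234 = -211$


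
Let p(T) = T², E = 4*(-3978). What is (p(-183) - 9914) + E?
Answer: 7663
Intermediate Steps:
E = -15912
(p(-183) - 9914) + E = ((-183)² - 9914) - 15912 = (33489 - 9914) - 15912 = 23575 - 15912 = 7663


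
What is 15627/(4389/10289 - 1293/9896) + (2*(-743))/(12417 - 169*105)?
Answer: 52331111754973/990937848 ≈ 52810.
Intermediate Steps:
15627/(4389/10289 - 1293/9896) + (2*(-743))/(12417 - 169*105) = 15627/(4389*(1/10289) - 1293*1/9896) - 1486/(12417 - 1*17745) = 15627/(4389/10289 - 1293/9896) - 1486/(12417 - 17745) = 15627/(30129867/101819944) - 1486/(-5328) = 15627*(101819944/30129867) - 1486*(-1/5328) = 530380088296/10043289 + 743/2664 = 52331111754973/990937848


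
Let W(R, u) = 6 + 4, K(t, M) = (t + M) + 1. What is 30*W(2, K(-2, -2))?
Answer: 300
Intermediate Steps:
K(t, M) = 1 + M + t (K(t, M) = (M + t) + 1 = 1 + M + t)
W(R, u) = 10
30*W(2, K(-2, -2)) = 30*10 = 300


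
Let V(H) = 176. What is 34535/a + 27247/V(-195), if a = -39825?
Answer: 19618793/127440 ≈ 153.95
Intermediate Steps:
34535/a + 27247/V(-195) = 34535/(-39825) + 27247/176 = 34535*(-1/39825) + 27247*(1/176) = -6907/7965 + 2477/16 = 19618793/127440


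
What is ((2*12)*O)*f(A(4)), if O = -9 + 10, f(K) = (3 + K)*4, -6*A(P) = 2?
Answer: 256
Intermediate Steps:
A(P) = -1/3 (A(P) = -1/6*2 = -1/3)
f(K) = 12 + 4*K
O = 1
((2*12)*O)*f(A(4)) = ((2*12)*1)*(12 + 4*(-1/3)) = (24*1)*(12 - 4/3) = 24*(32/3) = 256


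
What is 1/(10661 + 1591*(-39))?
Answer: -1/51388 ≈ -1.9460e-5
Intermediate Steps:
1/(10661 + 1591*(-39)) = 1/(10661 - 62049) = 1/(-51388) = -1/51388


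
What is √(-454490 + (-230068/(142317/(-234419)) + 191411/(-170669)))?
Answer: I*√550135172619560942759597/2698788897 ≈ 274.83*I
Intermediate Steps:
√(-454490 + (-230068/(142317/(-234419)) + 191411/(-170669))) = √(-454490 + (-230068/(142317*(-1/234419)) + 191411*(-1/170669))) = √(-454490 + (-230068/(-142317/234419) - 191411/170669)) = √(-454490 + (-230068*(-234419/142317) - 191411/170669)) = √(-454490 + (53932310492/142317 - 191411/170669)) = √(-454490 + 9204546258319861/24289100073) = √(-1834606833857909/24289100073) = I*√550135172619560942759597/2698788897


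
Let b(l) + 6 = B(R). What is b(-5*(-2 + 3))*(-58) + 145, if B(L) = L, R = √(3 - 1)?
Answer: 493 - 58*√2 ≈ 410.98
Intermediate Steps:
R = √2 ≈ 1.4142
b(l) = -6 + √2
b(-5*(-2 + 3))*(-58) + 145 = (-6 + √2)*(-58) + 145 = (348 - 58*√2) + 145 = 493 - 58*√2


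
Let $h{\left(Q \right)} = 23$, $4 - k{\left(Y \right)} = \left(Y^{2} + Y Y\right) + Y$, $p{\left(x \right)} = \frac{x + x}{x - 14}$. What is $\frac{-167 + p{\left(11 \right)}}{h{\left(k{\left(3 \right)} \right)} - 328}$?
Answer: $\frac{523}{915} \approx 0.57158$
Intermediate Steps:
$p{\left(x \right)} = \frac{2 x}{-14 + x}$
$k{\left(Y \right)} = 4 - Y - 2 Y^{2}$ ($k{\left(Y \right)} = 4 - \left(\left(Y^{2} + Y Y\right) + Y\right) = 4 - \left(\left(Y^{2} + Y^{2}\right) + Y\right) = 4 - \left(2 Y^{2} + Y\right) = 4 - \left(Y + 2 Y^{2}\right) = 4 - Y - 2 Y^{2}$)
$\frac{-167 + p{\left(11 \right)}}{h{\left(k{\left(3 \right)} \right)} - 328} = \frac{-167 + 2 \cdot 11 \frac{1}{-14 + 11}}{23 - 328} = \frac{-167 + 2 \cdot 11 \frac{1}{-3}}{-305} = \left(-167 + 2 \cdot 11 \left(- \frac{1}{3}\right)\right) \left(- \frac{1}{305}\right) = \left(-167 - \frac{22}{3}\right) \left(- \frac{1}{305}\right) = \left(- \frac{523}{3}\right) \left(- \frac{1}{305}\right) = \frac{523}{915}$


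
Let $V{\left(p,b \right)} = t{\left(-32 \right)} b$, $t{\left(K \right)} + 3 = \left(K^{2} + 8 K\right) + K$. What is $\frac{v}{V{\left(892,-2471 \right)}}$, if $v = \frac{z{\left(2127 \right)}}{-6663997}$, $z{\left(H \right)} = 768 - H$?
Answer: $- \frac{1359}{12070117918271} \approx -1.1259 \cdot 10^{-10}$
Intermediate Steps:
$t{\left(K \right)} = -3 + K^{2} + 9 K$ ($t{\left(K \right)} = -3 + \left(\left(K^{2} + 8 K\right) + K\right) = -3 + \left(K^{2} + 9 K\right) = -3 + K^{2} + 9 K$)
$V{\left(p,b \right)} = 733 b$ ($V{\left(p,b \right)} = \left(-3 + \left(-32\right)^{2} + 9 \left(-32\right)\right) b = \left(-3 + 1024 - 288\right) b = 733 b$)
$v = \frac{1359}{6663997}$ ($v = \frac{768 - 2127}{-6663997} = \left(768 - 2127\right) \left(- \frac{1}{6663997}\right) = \left(-1359\right) \left(- \frac{1}{6663997}\right) = \frac{1359}{6663997} \approx 0.00020393$)
$\frac{v}{V{\left(892,-2471 \right)}} = \frac{1359}{6663997 \cdot 733 \left(-2471\right)} = \frac{1359}{6663997 \left(-1811243\right)} = \frac{1359}{6663997} \left(- \frac{1}{1811243}\right) = - \frac{1359}{12070117918271}$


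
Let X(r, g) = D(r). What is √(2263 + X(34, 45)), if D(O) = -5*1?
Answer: √2258 ≈ 47.518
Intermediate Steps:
D(O) = -5
X(r, g) = -5
√(2263 + X(34, 45)) = √(2263 - 5) = √2258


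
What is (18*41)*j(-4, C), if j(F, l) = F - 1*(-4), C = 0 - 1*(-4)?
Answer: 0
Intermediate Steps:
C = 4 (C = 0 + 4 = 4)
j(F, l) = 4 + F (j(F, l) = F + 4 = 4 + F)
(18*41)*j(-4, C) = (18*41)*(4 - 4) = 738*0 = 0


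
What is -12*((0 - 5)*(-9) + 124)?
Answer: -2028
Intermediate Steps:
-12*((0 - 5)*(-9) + 124) = -12*(-5*(-9) + 124) = -12*(45 + 124) = -12*169 = -2028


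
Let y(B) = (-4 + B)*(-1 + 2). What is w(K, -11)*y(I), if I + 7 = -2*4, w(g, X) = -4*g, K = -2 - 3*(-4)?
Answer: 760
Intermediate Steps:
K = 10 (K = -2 + 12 = 10)
I = -15 (I = -7 - 2*4 = -7 - 8 = -15)
y(B) = -4 + B (y(B) = (-4 + B)*1 = -4 + B)
w(K, -11)*y(I) = (-4*10)*(-4 - 15) = -40*(-19) = 760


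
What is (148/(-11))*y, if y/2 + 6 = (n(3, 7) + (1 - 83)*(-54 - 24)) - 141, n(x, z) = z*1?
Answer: -1851776/11 ≈ -1.6834e+5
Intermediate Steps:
n(x, z) = z
y = 12512 (y = -12 + 2*((7 + (1 - 83)*(-54 - 24)) - 141) = -12 + 2*((7 - 82*(-78)) - 141) = -12 + 2*((7 + 6396) - 141) = -12 + 2*(6403 - 141) = -12 + 2*6262 = -12 + 12524 = 12512)
(148/(-11))*y = (148/(-11))*12512 = (148*(-1/11))*12512 = -148/11*12512 = -1851776/11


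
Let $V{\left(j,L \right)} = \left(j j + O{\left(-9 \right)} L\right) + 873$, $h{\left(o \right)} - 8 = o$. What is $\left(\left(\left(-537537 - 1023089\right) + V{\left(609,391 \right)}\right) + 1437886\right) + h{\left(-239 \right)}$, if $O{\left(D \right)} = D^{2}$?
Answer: $280454$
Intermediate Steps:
$h{\left(o \right)} = 8 + o$
$V{\left(j,L \right)} = 873 + j^{2} + 81 L$ ($V{\left(j,L \right)} = \left(j j + \left(-9\right)^{2} L\right) + 873 = \left(j^{2} + 81 L\right) + 873 = 873 + j^{2} + 81 L$)
$\left(\left(\left(-537537 - 1023089\right) + V{\left(609,391 \right)}\right) + 1437886\right) + h{\left(-239 \right)} = \left(\left(\left(-537537 - 1023089\right) + \left(873 + 609^{2} + 81 \cdot 391\right)\right) + 1437886\right) + \left(8 - 239\right) = \left(\left(-1560626 + \left(873 + 370881 + 31671\right)\right) + 1437886\right) - 231 = \left(\left(-1560626 + 403425\right) + 1437886\right) - 231 = \left(-1157201 + 1437886\right) - 231 = 280685 - 231 = 280454$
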